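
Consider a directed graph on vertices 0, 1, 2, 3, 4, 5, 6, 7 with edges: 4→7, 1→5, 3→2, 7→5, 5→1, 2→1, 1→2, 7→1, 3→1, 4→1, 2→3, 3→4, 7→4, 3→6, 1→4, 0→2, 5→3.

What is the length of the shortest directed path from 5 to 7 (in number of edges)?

3

Distance 0: 5.
Distance 1: 1, 3.
Distance 2: 2, 4, 6.
Distance 3: 7 — contains 7.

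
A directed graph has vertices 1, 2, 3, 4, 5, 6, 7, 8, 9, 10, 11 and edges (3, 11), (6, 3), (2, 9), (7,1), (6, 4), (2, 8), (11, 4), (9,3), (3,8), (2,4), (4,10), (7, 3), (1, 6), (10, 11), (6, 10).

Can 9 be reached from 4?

Explore from 4.
Distance 1: reach 10.
Distance 2: reach 11.
The search from 4 is exhausted; no directed path reaches 9.

No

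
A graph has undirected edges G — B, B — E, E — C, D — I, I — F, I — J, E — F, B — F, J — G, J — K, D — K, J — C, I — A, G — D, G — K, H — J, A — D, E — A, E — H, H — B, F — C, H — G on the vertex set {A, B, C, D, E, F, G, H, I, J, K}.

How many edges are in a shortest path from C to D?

Distance 0: C.
Distance 1: E, F, J.
Distance 2: A, B, G, H, I, K.
Distance 3: D — contains D.

3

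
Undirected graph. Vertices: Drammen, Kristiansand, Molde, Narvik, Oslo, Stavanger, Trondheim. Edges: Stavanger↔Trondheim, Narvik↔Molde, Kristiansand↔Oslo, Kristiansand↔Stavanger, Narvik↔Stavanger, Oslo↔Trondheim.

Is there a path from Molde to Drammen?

Explore from Molde.
Distance 1: reach Narvik.
Distance 2: reach Stavanger.
Distance 3: reach Kristiansand, Trondheim.
Distance 4: reach Oslo.
The search is exhausted without reaching Drammen; it lies in a different component.

No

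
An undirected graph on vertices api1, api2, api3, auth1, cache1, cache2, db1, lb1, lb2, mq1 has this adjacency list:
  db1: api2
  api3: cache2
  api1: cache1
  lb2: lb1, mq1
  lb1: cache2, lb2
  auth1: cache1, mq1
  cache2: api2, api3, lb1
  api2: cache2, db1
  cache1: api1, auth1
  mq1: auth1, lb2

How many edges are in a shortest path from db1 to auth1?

6

Distance 0: db1.
Distance 1: api2.
Distance 2: cache2.
Distance 3: api3, lb1.
Distance 4: lb2.
Distance 5: mq1.
Distance 6: auth1 — contains auth1.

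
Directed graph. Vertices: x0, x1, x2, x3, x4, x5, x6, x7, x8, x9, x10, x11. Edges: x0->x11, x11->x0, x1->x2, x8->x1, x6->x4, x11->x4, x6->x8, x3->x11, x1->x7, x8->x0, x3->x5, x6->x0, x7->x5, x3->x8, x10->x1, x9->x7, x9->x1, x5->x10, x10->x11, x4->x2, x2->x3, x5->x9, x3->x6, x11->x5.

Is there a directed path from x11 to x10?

Explore from x11.
Distance 1: reach x0, x4, x5.
Distance 2: reach x2, x9, x10.
Found x10.

Yes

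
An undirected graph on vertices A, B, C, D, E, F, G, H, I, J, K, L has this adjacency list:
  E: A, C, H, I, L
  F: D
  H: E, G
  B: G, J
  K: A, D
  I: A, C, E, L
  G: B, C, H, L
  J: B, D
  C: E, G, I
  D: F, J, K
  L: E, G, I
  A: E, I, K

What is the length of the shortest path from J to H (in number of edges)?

Distance 0: J.
Distance 1: B, D.
Distance 2: F, G, K.
Distance 3: A, C, H, L — contains H.

3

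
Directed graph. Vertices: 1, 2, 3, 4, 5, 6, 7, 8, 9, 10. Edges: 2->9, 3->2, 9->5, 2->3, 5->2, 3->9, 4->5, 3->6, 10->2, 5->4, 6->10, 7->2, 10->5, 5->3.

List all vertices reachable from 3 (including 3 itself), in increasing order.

2, 3, 4, 5, 6, 9, 10

Start at 3.
Its neighbours: 2, 6, 9.
Then their neighbours: 5, 10.
Then next layer: 4.
Nothing further is reachable.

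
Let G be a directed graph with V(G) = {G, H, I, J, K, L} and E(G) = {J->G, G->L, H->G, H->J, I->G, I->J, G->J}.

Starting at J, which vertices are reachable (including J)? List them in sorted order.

Start at J.
Its neighbours: G.
Then their neighbours: L.
Nothing further is reachable.

G, J, L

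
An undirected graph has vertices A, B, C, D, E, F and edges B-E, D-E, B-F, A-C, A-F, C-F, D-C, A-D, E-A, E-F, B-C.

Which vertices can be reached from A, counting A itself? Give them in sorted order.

Start at A.
Its neighbours: C, D, E, F.
Then their neighbours: B.
Every vertex is now reached.

A, B, C, D, E, F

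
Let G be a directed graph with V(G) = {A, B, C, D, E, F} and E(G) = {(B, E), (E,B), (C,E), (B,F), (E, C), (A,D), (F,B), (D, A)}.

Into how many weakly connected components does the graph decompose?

2

From A: component {A, D}.
From B: component {B, C, E, F}.
That's 2 components.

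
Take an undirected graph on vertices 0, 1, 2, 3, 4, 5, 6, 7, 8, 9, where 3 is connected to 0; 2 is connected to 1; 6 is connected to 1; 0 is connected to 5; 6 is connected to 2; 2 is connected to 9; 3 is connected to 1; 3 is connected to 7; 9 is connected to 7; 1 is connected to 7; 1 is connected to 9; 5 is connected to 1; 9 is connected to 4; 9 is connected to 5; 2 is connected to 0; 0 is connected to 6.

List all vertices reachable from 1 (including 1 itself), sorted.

Start at 1.
Its neighbours: 2, 3, 5, 6, 7, 9.
Then their neighbours: 0, 4.
Nothing further is reachable.

0, 1, 2, 3, 4, 5, 6, 7, 9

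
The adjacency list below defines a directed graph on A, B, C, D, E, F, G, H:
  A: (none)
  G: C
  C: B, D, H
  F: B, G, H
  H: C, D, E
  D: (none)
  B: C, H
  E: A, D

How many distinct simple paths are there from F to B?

3

F→B
F→G→C→B
F→H→C→B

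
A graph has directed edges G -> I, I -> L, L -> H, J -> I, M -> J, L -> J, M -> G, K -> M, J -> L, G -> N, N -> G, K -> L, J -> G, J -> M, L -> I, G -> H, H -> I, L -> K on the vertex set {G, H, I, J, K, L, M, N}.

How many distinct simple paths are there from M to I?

M→G→H→I
M→G→I
M→J→G→H→I
M→J→G→I
M→J→I
M→J→L→H→I
M→J→L→I

7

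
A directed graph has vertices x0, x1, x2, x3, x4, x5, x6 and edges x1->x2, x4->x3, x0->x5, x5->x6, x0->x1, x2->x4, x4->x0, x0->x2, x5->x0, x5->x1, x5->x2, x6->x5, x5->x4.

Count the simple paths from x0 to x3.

x0→x1→x2→x4→x3
x0→x2→x4→x3
x0→x5→x1→x2→x4→x3
x0→x5→x2→x4→x3
x0→x5→x4→x3

5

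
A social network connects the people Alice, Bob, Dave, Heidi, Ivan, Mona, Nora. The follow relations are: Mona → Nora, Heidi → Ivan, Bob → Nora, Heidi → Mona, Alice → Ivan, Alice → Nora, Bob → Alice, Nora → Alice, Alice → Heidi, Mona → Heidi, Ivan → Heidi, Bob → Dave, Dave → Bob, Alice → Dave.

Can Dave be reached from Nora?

Yes

Explore from Nora.
Distance 1: reach Alice.
Distance 2: reach Dave, Heidi, Ivan.
Found Dave.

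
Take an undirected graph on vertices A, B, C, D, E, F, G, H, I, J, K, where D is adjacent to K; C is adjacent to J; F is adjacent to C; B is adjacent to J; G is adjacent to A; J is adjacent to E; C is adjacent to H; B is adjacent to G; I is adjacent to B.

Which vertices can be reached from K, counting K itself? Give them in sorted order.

D, K

Start at K.
Its neighbours: D.
Nothing further is reachable.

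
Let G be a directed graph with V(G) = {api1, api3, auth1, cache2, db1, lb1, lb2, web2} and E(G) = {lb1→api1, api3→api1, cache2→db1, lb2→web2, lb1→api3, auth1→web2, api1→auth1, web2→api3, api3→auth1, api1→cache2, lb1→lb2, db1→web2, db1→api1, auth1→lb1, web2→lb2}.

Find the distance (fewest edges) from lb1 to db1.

Distance 0: lb1.
Distance 1: api1, api3, lb2.
Distance 2: auth1, cache2, web2.
Distance 3: db1 — contains db1.

3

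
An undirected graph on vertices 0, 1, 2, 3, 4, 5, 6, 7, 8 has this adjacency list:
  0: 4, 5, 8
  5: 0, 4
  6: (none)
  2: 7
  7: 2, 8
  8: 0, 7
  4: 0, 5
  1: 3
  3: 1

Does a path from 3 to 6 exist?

Explore from 3.
Distance 1: reach 1.
The search is exhausted without reaching 6; it lies in a different component.

No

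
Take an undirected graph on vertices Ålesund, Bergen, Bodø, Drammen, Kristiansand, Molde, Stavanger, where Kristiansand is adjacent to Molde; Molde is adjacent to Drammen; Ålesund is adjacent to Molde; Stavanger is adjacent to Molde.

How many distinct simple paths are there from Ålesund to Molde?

1

Ålesund–Molde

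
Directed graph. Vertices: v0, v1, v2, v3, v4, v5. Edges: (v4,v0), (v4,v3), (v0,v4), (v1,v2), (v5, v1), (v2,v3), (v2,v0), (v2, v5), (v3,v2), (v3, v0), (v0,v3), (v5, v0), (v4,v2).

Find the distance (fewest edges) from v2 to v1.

Distance 0: v2.
Distance 1: v0, v3, v5.
Distance 2: v1, v4 — contains v1.

2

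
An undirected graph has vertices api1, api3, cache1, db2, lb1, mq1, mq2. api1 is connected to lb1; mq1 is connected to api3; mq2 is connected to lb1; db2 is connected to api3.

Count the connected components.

From api1: component {api1, lb1, mq2}.
From api3: component {api3, db2, mq1}.
From cache1: component {cache1}.
That's 3 components.

3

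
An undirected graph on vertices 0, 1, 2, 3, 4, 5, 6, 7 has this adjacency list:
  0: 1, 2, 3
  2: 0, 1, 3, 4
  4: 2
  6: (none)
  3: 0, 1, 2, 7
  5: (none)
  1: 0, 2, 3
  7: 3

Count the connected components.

3

From 0: component {0, 1, 2, 3, 4, 7}.
From 5: component {5}.
From 6: component {6}.
That's 3 components.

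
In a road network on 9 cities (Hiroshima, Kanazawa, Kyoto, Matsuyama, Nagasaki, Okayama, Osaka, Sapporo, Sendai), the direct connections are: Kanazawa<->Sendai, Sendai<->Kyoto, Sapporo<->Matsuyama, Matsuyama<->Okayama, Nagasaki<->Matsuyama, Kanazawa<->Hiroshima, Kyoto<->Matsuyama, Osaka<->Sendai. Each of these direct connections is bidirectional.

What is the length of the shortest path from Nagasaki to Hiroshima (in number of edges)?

5

Distance 0: Nagasaki.
Distance 1: Matsuyama.
Distance 2: Kyoto, Okayama, Sapporo.
Distance 3: Sendai.
Distance 4: Kanazawa, Osaka.
Distance 5: Hiroshima — contains Hiroshima.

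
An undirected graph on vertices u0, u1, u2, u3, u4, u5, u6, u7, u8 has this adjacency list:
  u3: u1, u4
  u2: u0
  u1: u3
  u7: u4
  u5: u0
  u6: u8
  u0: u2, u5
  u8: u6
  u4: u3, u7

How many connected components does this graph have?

3

From u0: component {u0, u2, u5}.
From u1: component {u1, u3, u4, u7}.
From u6: component {u6, u8}.
That's 3 components.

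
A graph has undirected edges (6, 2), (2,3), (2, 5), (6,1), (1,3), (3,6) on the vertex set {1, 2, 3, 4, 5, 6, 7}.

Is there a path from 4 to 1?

4 has no edges, so nothing is reachable from it.

No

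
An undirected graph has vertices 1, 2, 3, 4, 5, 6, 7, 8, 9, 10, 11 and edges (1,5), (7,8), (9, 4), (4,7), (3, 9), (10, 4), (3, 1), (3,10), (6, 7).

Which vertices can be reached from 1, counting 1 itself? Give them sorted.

1, 3, 4, 5, 6, 7, 8, 9, 10

Start at 1.
Its neighbours: 3, 5.
Then their neighbours: 9, 10.
Then next layer: 4.
Then next layer: 7.
Then next layer: 6, 8.
Nothing further is reachable.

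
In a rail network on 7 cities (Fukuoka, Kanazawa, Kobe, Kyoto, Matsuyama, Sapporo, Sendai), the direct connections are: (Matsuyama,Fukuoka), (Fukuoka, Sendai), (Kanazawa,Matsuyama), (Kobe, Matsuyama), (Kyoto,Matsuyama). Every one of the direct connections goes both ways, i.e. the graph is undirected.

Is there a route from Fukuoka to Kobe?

Explore from Fukuoka.
Distance 1: reach Matsuyama, Sendai.
Distance 2: reach Kanazawa, Kobe, Kyoto.
Found Kobe.

Yes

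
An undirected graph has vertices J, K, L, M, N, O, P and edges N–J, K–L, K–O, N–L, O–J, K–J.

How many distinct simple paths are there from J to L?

3

J–K–L
J–N–L
J–O–K–L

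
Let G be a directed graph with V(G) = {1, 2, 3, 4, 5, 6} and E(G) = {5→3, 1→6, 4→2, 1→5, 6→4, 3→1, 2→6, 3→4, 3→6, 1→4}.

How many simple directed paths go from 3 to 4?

4

3→1→4
3→1→6→4
3→4
3→6→4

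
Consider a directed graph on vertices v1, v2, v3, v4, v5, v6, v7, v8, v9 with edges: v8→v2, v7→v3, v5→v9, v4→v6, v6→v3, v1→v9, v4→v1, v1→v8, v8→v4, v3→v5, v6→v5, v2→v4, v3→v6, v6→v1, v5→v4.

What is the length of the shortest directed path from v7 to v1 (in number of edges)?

Distance 0: v7.
Distance 1: v3.
Distance 2: v5, v6.
Distance 3: v1, v4, v9 — contains v1.

3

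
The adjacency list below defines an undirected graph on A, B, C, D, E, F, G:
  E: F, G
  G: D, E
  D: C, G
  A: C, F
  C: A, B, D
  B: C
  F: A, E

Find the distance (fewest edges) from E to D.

2

Distance 0: E.
Distance 1: F, G.
Distance 2: A, D — contains D.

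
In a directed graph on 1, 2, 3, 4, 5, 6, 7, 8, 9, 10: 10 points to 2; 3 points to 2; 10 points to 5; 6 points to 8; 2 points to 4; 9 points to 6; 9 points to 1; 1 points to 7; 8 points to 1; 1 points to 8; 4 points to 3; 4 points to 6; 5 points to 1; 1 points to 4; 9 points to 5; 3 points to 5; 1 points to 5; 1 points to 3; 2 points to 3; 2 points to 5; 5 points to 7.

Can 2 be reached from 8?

Explore from 8.
Distance 1: reach 1.
Distance 2: reach 3, 4, 5, 7.
Distance 3: reach 2, 6.
Found 2.

Yes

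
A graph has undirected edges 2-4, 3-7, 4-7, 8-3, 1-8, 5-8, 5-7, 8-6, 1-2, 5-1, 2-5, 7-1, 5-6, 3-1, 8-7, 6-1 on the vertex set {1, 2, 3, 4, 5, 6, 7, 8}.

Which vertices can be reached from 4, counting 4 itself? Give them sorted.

1, 2, 3, 4, 5, 6, 7, 8

Start at 4.
Its neighbours: 2, 7.
Then their neighbours: 1, 3, 5, 8.
Then next layer: 6.
Every vertex is now reached.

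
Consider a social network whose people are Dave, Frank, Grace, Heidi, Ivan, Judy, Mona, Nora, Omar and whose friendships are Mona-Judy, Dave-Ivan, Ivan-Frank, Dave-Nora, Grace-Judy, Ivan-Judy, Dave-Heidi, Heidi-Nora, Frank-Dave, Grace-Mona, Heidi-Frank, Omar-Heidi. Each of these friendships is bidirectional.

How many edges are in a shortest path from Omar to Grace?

5

Distance 0: Omar.
Distance 1: Heidi.
Distance 2: Dave, Frank, Nora.
Distance 3: Ivan.
Distance 4: Judy.
Distance 5: Grace, Mona — contains Grace.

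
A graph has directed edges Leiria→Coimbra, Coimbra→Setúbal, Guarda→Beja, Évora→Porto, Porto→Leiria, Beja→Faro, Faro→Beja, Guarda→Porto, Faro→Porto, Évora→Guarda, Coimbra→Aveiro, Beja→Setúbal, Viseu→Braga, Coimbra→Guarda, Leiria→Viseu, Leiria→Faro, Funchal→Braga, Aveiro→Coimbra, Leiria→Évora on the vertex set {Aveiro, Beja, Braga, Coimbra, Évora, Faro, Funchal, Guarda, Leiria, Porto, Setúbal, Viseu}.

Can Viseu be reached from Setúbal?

Setúbal has no outgoing edges, so nothing is reachable from it.

No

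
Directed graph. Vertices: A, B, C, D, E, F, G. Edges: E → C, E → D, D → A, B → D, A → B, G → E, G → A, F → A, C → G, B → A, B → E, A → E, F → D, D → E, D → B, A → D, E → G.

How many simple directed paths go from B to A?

B→A
B→D→A
B→D→E→C→G→A
B→D→E→G→A
B→E→C→G→A
B→E→D→A
B→E→G→A

7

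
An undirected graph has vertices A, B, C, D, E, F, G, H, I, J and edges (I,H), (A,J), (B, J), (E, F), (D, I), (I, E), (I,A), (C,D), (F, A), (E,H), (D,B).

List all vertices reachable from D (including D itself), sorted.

Start at D.
Its neighbours: B, C, I.
Then their neighbours: A, E, H, J.
Then next layer: F.
Nothing further is reachable.

A, B, C, D, E, F, H, I, J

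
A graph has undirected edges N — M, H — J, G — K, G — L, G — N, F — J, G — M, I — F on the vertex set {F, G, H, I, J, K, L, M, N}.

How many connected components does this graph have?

2

From F: component {F, H, I, J}.
From G: component {G, K, L, M, N}.
That's 2 components.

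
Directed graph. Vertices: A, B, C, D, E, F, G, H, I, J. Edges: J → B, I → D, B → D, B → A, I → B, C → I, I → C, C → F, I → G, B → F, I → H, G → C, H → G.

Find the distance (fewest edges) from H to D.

Distance 0: H.
Distance 1: G.
Distance 2: C.
Distance 3: F, I.
Distance 4: B, D — contains D.

4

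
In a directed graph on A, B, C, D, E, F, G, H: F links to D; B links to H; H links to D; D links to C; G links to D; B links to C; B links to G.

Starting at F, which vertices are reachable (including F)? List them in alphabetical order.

Start at F.
Its neighbours: D.
Then their neighbours: C.
Nothing further is reachable.

C, D, F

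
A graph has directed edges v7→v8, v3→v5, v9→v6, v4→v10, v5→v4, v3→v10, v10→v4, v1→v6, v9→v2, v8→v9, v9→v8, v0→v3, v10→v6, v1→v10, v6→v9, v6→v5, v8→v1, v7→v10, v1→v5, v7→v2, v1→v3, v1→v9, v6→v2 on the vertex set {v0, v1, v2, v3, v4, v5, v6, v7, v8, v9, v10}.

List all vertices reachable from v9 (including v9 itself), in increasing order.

v1, v2, v3, v4, v5, v6, v8, v9, v10

Start at v9.
Its neighbours: v2, v6, v8.
Then their neighbours: v1, v5.
Then next layer: v3, v4, v10.
Nothing further is reachable.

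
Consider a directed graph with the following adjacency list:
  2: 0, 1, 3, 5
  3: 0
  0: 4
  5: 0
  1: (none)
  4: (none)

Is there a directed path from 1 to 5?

No

1 has no outgoing edges, so nothing is reachable from it.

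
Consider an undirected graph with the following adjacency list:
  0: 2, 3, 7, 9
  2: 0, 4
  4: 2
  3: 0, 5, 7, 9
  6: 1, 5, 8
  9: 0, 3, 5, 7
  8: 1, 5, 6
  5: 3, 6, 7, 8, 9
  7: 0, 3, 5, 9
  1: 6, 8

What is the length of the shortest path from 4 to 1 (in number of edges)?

6

Distance 0: 4.
Distance 1: 2.
Distance 2: 0.
Distance 3: 3, 7, 9.
Distance 4: 5.
Distance 5: 6, 8.
Distance 6: 1 — contains 1.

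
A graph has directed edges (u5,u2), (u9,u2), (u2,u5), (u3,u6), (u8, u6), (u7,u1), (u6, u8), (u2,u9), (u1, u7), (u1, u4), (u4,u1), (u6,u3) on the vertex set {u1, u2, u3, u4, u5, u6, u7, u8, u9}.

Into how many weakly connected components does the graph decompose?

3

From u1: component {u1, u4, u7}.
From u2: component {u2, u5, u9}.
From u3: component {u3, u6, u8}.
That's 3 components.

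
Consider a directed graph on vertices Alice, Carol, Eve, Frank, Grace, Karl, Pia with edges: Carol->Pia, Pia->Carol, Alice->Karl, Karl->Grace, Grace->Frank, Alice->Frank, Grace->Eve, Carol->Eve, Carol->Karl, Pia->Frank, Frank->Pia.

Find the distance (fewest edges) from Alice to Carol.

Distance 0: Alice.
Distance 1: Frank, Karl.
Distance 2: Grace, Pia.
Distance 3: Carol, Eve — contains Carol.

3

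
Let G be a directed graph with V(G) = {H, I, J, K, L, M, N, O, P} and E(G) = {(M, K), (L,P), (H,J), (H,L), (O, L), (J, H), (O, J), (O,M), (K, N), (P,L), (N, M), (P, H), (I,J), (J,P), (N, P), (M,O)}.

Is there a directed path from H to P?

Explore from H.
Distance 1: reach J, L.
Distance 2: reach P.
Found P.

Yes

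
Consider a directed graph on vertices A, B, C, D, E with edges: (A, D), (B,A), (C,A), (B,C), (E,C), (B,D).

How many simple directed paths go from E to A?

1

E→C→A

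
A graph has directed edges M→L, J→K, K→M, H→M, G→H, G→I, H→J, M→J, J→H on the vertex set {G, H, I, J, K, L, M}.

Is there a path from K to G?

Explore from K.
Distance 1: reach M.
Distance 2: reach J, L.
Distance 3: reach H.
The search from K is exhausted; no directed path reaches G.

No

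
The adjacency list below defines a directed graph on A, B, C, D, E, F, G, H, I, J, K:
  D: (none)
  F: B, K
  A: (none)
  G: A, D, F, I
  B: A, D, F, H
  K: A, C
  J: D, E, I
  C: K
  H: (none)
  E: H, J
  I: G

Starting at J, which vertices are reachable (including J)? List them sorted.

A, B, C, D, E, F, G, H, I, J, K

Start at J.
Its neighbours: D, E, I.
Then their neighbours: G, H.
Then next layer: A, F.
Then next layer: B, K.
Then next layer: C.
Every vertex is now reached.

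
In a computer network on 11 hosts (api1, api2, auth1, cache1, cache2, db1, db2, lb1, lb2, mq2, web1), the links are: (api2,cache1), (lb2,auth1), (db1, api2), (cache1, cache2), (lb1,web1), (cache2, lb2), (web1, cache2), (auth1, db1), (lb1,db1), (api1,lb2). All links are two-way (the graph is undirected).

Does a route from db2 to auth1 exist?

No

db2 has no edges, so nothing is reachable from it.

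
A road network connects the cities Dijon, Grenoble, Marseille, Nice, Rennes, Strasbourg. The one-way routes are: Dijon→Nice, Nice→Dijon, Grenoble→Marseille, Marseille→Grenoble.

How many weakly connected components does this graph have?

4

From Dijon: component {Dijon, Nice}.
From Grenoble: component {Grenoble, Marseille}.
From Rennes: component {Rennes}.
From Strasbourg: component {Strasbourg}.
That's 4 components.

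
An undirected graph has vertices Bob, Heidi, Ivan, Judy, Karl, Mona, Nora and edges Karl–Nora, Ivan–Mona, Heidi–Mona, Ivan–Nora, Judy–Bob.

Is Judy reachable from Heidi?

No

Explore from Heidi.
Distance 1: reach Mona.
Distance 2: reach Ivan.
Distance 3: reach Nora.
Distance 4: reach Karl.
The search is exhausted without reaching Judy; it lies in a different component.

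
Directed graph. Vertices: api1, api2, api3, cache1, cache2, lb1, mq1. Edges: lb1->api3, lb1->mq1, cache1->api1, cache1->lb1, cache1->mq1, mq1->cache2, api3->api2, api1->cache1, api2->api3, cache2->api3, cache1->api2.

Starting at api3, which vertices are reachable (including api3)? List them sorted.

api2, api3

Start at api3.
Its neighbours: api2.
Nothing further is reachable.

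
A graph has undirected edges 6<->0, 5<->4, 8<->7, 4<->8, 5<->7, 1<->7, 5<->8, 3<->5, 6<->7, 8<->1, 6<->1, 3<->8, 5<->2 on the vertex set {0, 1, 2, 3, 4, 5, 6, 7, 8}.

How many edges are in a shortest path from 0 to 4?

Distance 0: 0.
Distance 1: 6.
Distance 2: 1, 7.
Distance 3: 5, 8.
Distance 4: 2, 3, 4 — contains 4.

4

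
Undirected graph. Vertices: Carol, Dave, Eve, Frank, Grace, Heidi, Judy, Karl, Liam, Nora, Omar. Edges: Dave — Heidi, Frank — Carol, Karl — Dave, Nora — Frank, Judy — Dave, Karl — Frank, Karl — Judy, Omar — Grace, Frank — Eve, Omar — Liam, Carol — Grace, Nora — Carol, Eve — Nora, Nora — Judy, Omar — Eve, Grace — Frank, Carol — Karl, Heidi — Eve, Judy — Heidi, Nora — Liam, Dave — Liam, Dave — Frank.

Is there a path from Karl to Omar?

Yes

Explore from Karl.
Distance 1: reach Carol, Dave, Frank, Judy.
Distance 2: reach Eve, Grace, Heidi, Liam, Nora.
Distance 3: reach Omar.
Found Omar.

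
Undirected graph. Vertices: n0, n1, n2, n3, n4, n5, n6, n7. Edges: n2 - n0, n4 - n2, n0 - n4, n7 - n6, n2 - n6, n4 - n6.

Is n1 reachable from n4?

No

Explore from n4.
Distance 1: reach n0, n2, n6.
Distance 2: reach n7.
The search is exhausted without reaching n1; it lies in a different component.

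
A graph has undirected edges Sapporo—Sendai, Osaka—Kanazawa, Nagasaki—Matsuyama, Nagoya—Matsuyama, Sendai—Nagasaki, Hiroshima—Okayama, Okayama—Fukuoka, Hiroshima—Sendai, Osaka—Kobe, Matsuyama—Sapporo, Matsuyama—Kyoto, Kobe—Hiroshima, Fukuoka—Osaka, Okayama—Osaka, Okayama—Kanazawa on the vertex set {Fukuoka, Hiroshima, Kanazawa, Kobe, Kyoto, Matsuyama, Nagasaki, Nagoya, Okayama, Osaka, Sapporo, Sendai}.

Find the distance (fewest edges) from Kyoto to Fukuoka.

6

Distance 0: Kyoto.
Distance 1: Matsuyama.
Distance 2: Nagasaki, Nagoya, Sapporo.
Distance 3: Sendai.
Distance 4: Hiroshima.
Distance 5: Kobe, Okayama.
Distance 6: Fukuoka, Kanazawa, Osaka — contains Fukuoka.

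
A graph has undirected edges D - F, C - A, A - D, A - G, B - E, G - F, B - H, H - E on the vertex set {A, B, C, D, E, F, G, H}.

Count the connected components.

From A: component {A, C, D, F, G}.
From B: component {B, E, H}.
That's 2 components.

2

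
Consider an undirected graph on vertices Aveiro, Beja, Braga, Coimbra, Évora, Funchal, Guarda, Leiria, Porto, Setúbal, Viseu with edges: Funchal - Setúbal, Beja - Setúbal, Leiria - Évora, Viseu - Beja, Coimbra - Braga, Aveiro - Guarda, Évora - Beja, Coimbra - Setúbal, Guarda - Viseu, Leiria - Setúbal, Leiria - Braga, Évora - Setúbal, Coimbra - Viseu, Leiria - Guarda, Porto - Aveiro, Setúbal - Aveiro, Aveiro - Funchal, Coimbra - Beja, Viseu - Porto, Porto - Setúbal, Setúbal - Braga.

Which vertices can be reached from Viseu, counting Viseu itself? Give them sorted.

Aveiro, Beja, Braga, Coimbra, Évora, Funchal, Guarda, Leiria, Porto, Setúbal, Viseu

Start at Viseu.
Its neighbours: Beja, Coimbra, Guarda, Porto.
Then their neighbours: Aveiro, Braga, Évora, Leiria, Setúbal.
Then next layer: Funchal.
Every vertex is now reached.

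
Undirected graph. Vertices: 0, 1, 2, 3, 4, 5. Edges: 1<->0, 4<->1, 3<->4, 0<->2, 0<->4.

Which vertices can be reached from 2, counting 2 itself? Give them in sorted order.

0, 1, 2, 3, 4

Start at 2.
Its neighbours: 0.
Then their neighbours: 1, 4.
Then next layer: 3.
Nothing further is reachable.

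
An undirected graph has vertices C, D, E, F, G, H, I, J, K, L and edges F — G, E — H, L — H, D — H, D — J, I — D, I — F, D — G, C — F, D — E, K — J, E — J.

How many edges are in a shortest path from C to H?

4

Distance 0: C.
Distance 1: F.
Distance 2: G, I.
Distance 3: D.
Distance 4: E, H, J — contains H.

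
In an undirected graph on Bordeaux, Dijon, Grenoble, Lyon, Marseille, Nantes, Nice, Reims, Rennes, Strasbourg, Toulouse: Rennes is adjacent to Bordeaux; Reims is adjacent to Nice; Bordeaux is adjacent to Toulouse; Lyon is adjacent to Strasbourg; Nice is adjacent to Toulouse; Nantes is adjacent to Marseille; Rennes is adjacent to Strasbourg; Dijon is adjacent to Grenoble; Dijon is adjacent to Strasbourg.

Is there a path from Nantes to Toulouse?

No

Explore from Nantes.
Distance 1: reach Marseille.
The search is exhausted without reaching Toulouse; it lies in a different component.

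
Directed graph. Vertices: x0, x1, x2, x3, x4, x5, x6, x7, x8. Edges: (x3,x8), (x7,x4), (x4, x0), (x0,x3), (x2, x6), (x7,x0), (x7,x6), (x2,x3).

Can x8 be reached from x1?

x1 has no outgoing edges, so nothing is reachable from it.

No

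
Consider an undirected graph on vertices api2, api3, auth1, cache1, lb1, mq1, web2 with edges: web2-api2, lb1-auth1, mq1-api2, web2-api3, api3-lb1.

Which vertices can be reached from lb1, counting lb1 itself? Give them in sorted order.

Start at lb1.
Its neighbours: api3, auth1.
Then their neighbours: web2.
Then next layer: api2.
Then next layer: mq1.
Nothing further is reachable.

api2, api3, auth1, lb1, mq1, web2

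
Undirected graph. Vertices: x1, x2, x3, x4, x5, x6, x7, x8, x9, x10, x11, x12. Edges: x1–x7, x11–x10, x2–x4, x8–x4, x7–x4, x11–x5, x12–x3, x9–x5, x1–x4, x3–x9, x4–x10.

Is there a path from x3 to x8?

Yes

Explore from x3.
Distance 1: reach x9, x12.
Distance 2: reach x5.
Distance 3: reach x11.
Distance 4: reach x10.
Distance 5: reach x4.
Distance 6: reach x1, x2, x7, x8.
Found x8.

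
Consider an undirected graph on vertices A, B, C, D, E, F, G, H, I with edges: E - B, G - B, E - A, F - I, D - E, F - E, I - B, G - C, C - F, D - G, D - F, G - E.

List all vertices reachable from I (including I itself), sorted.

A, B, C, D, E, F, G, I

Start at I.
Its neighbours: B, F.
Then their neighbours: C, D, E, G.
Then next layer: A.
Nothing further is reachable.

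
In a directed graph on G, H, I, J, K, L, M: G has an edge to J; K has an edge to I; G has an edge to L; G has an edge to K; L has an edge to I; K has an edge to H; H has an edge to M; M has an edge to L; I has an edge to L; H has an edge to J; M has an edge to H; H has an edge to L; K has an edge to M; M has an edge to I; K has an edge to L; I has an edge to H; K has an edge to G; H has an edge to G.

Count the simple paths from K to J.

14

K→G→J
K→G→L→I→H→J
K→H→G→J
K→H→J
K→I→H→G→J
K→I→H→J
K→L→I→H→G→J
K→L→I→H→J
K→M→H→G→J
K→M→H→J
K→M→I→H→G→J
K→M→I→H→J
K→M→L→I→H→G→J
K→M→L→I→H→J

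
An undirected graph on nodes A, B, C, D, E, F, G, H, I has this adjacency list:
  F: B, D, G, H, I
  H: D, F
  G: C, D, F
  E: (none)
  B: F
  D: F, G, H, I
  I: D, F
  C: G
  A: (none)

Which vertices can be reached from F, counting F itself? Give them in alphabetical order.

Start at F.
Its neighbours: B, D, G, H, I.
Then their neighbours: C.
Nothing further is reachable.

B, C, D, F, G, H, I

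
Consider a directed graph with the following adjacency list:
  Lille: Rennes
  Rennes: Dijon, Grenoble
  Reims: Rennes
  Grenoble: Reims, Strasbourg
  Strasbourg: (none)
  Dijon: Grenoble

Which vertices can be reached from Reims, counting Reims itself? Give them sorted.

Dijon, Grenoble, Reims, Rennes, Strasbourg

Start at Reims.
Its neighbours: Rennes.
Then their neighbours: Dijon, Grenoble.
Then next layer: Strasbourg.
Nothing further is reachable.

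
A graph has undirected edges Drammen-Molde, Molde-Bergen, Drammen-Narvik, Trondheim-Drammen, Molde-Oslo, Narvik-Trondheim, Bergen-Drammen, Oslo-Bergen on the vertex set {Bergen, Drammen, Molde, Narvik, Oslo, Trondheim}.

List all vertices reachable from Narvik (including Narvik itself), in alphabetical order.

Start at Narvik.
Its neighbours: Drammen, Trondheim.
Then their neighbours: Bergen, Molde.
Then next layer: Oslo.
Every vertex is now reached.

Bergen, Drammen, Molde, Narvik, Oslo, Trondheim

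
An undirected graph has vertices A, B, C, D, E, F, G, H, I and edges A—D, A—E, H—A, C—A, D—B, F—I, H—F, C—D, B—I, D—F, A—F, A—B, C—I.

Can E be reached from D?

Yes

Explore from D.
Distance 1: reach A, B, C, F.
Distance 2: reach E, H, I.
Found E.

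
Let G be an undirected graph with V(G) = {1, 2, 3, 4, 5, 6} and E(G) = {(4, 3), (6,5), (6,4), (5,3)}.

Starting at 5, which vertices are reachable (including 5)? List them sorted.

Start at 5.
Its neighbours: 3, 6.
Then their neighbours: 4.
Nothing further is reachable.

3, 4, 5, 6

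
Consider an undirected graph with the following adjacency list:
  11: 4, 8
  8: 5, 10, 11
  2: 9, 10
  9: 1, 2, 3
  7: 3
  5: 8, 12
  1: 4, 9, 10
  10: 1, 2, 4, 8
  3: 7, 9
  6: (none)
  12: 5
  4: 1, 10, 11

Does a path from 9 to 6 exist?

No

Explore from 9.
Distance 1: reach 1, 2, 3.
Distance 2: reach 4, 7, 10.
Distance 3: reach 8, 11.
Distance 4: reach 5.
Distance 5: reach 12.
The search is exhausted without reaching 6; it lies in a different component.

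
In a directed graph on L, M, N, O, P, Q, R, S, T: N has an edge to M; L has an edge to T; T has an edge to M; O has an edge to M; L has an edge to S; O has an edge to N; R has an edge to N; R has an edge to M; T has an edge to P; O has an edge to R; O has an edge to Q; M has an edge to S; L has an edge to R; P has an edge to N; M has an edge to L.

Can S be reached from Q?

No

Q has no outgoing edges, so nothing is reachable from it.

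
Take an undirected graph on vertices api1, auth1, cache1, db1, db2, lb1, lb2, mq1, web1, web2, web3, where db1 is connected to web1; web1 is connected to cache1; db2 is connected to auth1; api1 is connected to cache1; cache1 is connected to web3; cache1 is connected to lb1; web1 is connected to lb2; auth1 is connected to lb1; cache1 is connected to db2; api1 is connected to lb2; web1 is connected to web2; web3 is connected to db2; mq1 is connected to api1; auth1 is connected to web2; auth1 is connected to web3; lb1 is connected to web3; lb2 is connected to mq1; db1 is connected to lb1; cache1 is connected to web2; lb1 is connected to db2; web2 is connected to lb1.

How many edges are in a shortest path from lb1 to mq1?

Distance 0: lb1.
Distance 1: auth1, cache1, db1, db2, web2, web3.
Distance 2: api1, web1.
Distance 3: lb2, mq1 — contains mq1.

3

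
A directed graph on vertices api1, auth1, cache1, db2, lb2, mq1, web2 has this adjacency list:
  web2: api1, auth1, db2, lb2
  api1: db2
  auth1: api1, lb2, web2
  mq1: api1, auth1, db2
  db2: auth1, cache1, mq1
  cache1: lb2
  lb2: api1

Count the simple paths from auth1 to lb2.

5

auth1→api1→db2→cache1→lb2
auth1→lb2
auth1→web2→api1→db2→cache1→lb2
auth1→web2→db2→cache1→lb2
auth1→web2→lb2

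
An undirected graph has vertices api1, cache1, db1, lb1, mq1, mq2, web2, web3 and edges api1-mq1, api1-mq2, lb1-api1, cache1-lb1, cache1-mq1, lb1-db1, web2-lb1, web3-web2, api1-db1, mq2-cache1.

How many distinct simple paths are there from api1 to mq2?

api1–db1–lb1–cache1–mq2
api1–lb1–cache1–mq2
api1–mq1–cache1–mq2
api1–mq2

4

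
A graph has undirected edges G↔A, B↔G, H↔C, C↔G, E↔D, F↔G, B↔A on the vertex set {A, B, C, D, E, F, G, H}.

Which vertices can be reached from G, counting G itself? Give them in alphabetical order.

Start at G.
Its neighbours: A, B, C, F.
Then their neighbours: H.
Nothing further is reachable.

A, B, C, F, G, H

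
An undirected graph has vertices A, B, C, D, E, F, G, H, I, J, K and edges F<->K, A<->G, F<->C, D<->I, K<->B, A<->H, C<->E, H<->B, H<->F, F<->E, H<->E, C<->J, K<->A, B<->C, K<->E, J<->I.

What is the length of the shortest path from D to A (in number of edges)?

Distance 0: D.
Distance 1: I.
Distance 2: J.
Distance 3: C.
Distance 4: B, E, F.
Distance 5: H, K.
Distance 6: A — contains A.

6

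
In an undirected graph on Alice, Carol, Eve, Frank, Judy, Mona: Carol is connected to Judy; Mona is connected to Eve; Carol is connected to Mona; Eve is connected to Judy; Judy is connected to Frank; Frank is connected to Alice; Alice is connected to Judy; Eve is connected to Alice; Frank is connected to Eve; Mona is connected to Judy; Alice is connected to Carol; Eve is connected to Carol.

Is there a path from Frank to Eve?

Explore from Frank.
Distance 1: reach Alice, Eve, Judy.
Found Eve.

Yes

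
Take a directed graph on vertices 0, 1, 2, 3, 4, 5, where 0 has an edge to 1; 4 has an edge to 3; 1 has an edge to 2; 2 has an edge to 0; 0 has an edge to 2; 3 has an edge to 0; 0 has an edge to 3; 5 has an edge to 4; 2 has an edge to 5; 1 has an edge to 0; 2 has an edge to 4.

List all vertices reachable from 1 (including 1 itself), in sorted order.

Start at 1.
Its neighbours: 0, 2.
Then their neighbours: 3, 4, 5.
Every vertex is now reached.

0, 1, 2, 3, 4, 5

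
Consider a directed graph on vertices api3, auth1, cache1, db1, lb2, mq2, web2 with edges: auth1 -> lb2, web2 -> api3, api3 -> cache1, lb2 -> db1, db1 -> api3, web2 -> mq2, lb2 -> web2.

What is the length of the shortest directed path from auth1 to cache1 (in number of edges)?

Distance 0: auth1.
Distance 1: lb2.
Distance 2: db1, web2.
Distance 3: api3, mq2.
Distance 4: cache1 — contains cache1.

4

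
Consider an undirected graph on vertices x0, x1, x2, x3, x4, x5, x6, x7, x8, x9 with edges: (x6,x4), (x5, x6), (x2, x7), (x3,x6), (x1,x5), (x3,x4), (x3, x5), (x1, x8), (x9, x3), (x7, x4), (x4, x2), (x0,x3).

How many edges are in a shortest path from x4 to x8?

4

Distance 0: x4.
Distance 1: x2, x3, x6, x7.
Distance 2: x0, x5, x9.
Distance 3: x1.
Distance 4: x8 — contains x8.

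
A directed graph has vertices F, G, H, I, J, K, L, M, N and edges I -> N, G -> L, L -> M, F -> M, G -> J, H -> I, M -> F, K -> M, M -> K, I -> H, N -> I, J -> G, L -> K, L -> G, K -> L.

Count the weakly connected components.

2

From F: component {F, G, J, K, L, M}.
From H: component {H, I, N}.
That's 2 components.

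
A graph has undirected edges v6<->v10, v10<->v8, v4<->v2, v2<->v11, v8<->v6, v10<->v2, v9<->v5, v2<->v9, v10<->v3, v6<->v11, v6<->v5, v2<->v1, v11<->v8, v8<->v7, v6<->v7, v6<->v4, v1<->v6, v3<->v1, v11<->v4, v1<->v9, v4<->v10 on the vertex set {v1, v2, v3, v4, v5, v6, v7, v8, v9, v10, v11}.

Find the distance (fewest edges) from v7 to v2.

3

Distance 0: v7.
Distance 1: v6, v8.
Distance 2: v1, v4, v5, v10, v11.
Distance 3: v2, v3, v9 — contains v2.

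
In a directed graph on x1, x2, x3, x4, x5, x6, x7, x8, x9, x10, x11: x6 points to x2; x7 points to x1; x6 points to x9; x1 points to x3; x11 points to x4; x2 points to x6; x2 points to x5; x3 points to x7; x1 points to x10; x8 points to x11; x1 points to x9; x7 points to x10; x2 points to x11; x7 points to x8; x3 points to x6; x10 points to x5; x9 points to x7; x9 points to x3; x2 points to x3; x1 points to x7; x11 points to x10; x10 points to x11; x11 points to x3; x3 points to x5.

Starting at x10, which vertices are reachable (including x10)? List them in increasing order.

Start at x10.
Its neighbours: x5, x11.
Then their neighbours: x3, x4.
Then next layer: x6, x7.
Then next layer: x1, x2, x8, x9.
Every vertex is now reached.

x1, x2, x3, x4, x5, x6, x7, x8, x9, x10, x11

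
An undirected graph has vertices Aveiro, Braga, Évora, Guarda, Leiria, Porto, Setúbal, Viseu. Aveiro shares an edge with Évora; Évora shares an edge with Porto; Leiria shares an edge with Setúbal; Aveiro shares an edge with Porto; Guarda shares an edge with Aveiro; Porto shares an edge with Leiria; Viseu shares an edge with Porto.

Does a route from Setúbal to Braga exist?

Explore from Setúbal.
Distance 1: reach Leiria.
Distance 2: reach Porto.
Distance 3: reach Aveiro, Évora, Viseu.
Distance 4: reach Guarda.
The search is exhausted without reaching Braga; it lies in a different component.

No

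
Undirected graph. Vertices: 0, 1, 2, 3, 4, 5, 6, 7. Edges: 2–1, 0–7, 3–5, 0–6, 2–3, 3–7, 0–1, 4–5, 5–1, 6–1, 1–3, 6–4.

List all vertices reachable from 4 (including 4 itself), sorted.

Start at 4.
Its neighbours: 5, 6.
Then their neighbours: 0, 1, 3.
Then next layer: 2, 7.
Every vertex is now reached.

0, 1, 2, 3, 4, 5, 6, 7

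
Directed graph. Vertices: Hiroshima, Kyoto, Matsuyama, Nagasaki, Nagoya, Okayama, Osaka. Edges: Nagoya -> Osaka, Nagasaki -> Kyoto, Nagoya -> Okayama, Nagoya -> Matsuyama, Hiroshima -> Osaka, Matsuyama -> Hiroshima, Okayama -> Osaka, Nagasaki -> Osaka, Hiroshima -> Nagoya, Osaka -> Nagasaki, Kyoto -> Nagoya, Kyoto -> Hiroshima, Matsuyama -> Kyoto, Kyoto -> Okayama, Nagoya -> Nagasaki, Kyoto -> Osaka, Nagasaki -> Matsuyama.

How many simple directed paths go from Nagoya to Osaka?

14

Nagoya→Matsuyama→Hiroshima→Osaka
Nagoya→Matsuyama→Kyoto→Hiroshima→Osaka
Nagoya→Matsuyama→Kyoto→Okayama→Osaka
Nagoya→Matsuyama→Kyoto→Osaka
Nagoya→Nagasaki→Kyoto→Hiroshima→Osaka
Nagoya→Nagasaki→Kyoto→Okayama→Osaka
Nagoya→Nagasaki→Kyoto→Osaka
Nagoya→Nagasaki→Matsuyama→Hiroshima→Osaka
Nagoya→Nagasaki→Matsuyama→Kyoto→Hiroshima→Osaka
Nagoya→Nagasaki→Matsuyama→Kyoto→Okayama→Osaka
Nagoya→Nagasaki→Matsuyama→Kyoto→Osaka
Nagoya→Nagasaki→Osaka
Nagoya→Okayama→Osaka
Nagoya→Osaka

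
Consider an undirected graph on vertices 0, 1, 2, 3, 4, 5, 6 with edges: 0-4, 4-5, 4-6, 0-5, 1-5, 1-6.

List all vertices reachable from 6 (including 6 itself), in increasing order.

Start at 6.
Its neighbours: 1, 4.
Then their neighbours: 0, 5.
Nothing further is reachable.

0, 1, 4, 5, 6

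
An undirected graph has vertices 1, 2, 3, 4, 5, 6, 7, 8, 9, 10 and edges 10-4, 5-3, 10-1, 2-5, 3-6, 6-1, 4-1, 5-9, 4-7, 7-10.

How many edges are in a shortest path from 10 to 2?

5

Distance 0: 10.
Distance 1: 1, 4, 7.
Distance 2: 6.
Distance 3: 3.
Distance 4: 5.
Distance 5: 2, 9 — contains 2.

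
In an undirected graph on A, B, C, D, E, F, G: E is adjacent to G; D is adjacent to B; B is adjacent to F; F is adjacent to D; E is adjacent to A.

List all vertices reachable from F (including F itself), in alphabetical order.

Start at F.
Its neighbours: B, D.
Nothing further is reachable.

B, D, F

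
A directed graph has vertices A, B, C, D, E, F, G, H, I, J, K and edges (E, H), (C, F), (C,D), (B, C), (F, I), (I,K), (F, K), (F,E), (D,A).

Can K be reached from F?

Yes

Explore from F.
Distance 1: reach E, I, K.
Found K.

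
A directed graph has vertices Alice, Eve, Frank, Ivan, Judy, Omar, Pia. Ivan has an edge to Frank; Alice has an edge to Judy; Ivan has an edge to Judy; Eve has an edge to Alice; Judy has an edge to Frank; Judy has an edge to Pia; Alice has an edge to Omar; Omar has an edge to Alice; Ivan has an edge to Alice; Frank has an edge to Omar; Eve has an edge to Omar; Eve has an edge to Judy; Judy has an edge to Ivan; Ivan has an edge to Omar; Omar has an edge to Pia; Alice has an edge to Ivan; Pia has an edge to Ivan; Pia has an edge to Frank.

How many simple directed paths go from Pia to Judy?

Pia→Frank→Omar→Alice→Ivan→Judy
Pia→Frank→Omar→Alice→Judy
Pia→Ivan→Alice→Judy
Pia→Ivan→Frank→Omar→Alice→Judy
Pia→Ivan→Judy
Pia→Ivan→Omar→Alice→Judy

6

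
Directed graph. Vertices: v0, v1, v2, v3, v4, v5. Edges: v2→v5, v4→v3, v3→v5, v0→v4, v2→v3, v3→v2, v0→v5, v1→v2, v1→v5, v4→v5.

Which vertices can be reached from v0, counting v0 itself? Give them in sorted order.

Start at v0.
Its neighbours: v4, v5.
Then their neighbours: v3.
Then next layer: v2.
Nothing further is reachable.

v0, v2, v3, v4, v5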